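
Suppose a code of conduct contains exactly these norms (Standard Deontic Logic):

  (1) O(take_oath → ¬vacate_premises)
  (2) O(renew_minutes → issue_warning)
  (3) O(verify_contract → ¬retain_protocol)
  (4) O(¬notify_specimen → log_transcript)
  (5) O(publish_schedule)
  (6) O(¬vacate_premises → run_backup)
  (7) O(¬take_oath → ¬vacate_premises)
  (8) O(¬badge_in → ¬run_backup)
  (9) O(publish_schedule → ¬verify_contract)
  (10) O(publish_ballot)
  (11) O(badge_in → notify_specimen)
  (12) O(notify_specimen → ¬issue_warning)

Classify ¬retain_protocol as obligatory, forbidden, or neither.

Neither

Premise 3 is O(verify_contract → ¬retain_protocol), but O(verify_contract) is not derivable from the premises, so it does not yield O(¬retain_protocol).
No premise or chain of K-axiom applications forces O(¬retain_protocol), and none forces O(retain_protocol). So ¬retain_protocol is neither obligatory nor forbidden under these norms.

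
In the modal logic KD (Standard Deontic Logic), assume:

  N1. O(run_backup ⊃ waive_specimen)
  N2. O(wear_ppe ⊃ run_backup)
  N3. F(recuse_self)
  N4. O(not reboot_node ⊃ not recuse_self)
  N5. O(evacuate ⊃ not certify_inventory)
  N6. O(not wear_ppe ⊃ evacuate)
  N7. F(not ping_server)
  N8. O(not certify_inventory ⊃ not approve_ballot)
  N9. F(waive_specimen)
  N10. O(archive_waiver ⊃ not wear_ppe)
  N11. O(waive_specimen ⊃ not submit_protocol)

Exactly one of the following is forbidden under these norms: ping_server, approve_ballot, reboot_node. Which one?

approve_ballot

Premise 9 is F(waive_specimen), i.e. O(not waive_specimen).
Premise 1 is O(run_backup ⊃ waive_specimen); contrapositively O(not waive_specimen ⊃ not run_backup). Since O(not waive_specimen) holds, K gives O(not run_backup).
Premise 2, O(wear_ppe ⊃ run_backup), contraposes to O(not run_backup ⊃ not wear_ppe); with O(not run_backup) we get O(not wear_ppe).
With premise 6, O(not wear_ppe ⊃ evacuate), the K-axiom yields O(evacuate).
From O(evacuate) and premise 5, O(evacuate ⊃ not certify_inventory), we obtain O(not certify_inventory).
Premise 8 is O(not certify_inventory ⊃ not approve_ballot); since O(not certify_inventory), deontic closure gives O(not approve_ballot).
So O(not approve_ballot) holds, i.e. approve_ballot is forbidden. None of the other listed options is forbidden under the premises.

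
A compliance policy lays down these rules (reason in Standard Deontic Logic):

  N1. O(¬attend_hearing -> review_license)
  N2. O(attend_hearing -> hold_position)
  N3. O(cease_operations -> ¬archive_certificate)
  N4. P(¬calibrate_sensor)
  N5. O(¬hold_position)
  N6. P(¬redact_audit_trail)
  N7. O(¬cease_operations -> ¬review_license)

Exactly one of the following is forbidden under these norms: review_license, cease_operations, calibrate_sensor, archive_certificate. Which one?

archive_certificate

From premise 5 we have O(¬hold_position).
Premise 2, O(attend_hearing -> hold_position), contraposes to O(¬hold_position -> ¬attend_hearing); with O(¬hold_position) we get O(¬attend_hearing).
Applying K to premise 1 (O(¬attend_hearing -> review_license)) and O(¬attend_hearing) yields O(review_license).
Premise 7, O(¬cease_operations -> ¬review_license), contraposes to O(review_license -> cease_operations); with O(review_license) we get O(cease_operations).
Applying K to premise 3 (O(cease_operations -> ¬archive_certificate)) and O(cease_operations) yields O(¬archive_certificate).
So O(¬archive_certificate) holds, i.e. archive_certificate is forbidden. None of the other listed options is forbidden under the premises.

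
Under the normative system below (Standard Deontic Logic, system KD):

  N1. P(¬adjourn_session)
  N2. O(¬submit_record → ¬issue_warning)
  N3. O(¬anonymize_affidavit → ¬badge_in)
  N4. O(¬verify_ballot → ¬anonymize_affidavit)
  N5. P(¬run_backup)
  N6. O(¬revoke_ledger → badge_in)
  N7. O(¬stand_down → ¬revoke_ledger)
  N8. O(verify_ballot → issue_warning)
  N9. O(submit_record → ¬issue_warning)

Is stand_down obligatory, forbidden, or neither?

Obligatory

Premises 2 and 9 are O(¬submit_record → ¬issue_warning) and O(submit_record → ¬issue_warning); every ideal world satisfies ¬submit_record or submit_record, so in either case ¬issue_warning holds — hence O(¬issue_warning).
The contrapositive of premise 8 (O(verify_ballot → issue_warning)) is O(¬issue_warning → ¬verify_ballot), and O(¬issue_warning) is already established, so O(¬verify_ballot).
With premise 4, O(¬verify_ballot → ¬anonymize_affidavit), the K-axiom yields O(¬anonymize_affidavit).
Applying K to premise 3 (O(¬anonymize_affidavit → ¬badge_in)) and O(¬anonymize_affidavit) yields O(¬badge_in).
Premise 6, O(¬revoke_ledger → badge_in), contraposes to O(¬badge_in → revoke_ledger); with O(¬badge_in) we get O(revoke_ledger).
Premise 7 is O(¬stand_down → ¬revoke_ledger); contrapositively O(revoke_ledger → stand_down). Since O(revoke_ledger) holds, K gives O(stand_down).
Premises 1, 5 do not contribute to this derivation.
Hence stand_down is obligatory.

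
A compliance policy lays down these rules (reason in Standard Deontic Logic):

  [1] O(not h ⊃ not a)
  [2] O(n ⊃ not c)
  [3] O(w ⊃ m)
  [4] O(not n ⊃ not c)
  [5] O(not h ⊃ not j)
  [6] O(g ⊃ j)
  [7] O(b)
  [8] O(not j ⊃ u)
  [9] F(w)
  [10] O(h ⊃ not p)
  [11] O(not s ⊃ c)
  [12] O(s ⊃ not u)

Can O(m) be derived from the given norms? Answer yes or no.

Premise 3 is O(w ⊃ m), but O(w) is not derivable from the premises, so it does not yield O(m).
No other premise forces O(m). An ideal world satisfying every premise can still have m false, so O(m) is not derivable.

No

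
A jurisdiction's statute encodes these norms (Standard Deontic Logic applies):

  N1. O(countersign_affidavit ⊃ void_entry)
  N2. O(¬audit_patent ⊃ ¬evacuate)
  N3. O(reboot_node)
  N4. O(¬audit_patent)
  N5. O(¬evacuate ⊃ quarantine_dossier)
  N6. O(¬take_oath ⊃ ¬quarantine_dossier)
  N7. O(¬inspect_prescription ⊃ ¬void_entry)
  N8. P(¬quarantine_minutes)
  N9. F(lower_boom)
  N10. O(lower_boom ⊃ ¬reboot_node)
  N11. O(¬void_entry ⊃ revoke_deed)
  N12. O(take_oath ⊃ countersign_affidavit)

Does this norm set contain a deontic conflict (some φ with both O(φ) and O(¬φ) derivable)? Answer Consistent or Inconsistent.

Consistent

Premise 10 is O(lower_boom ⊃ ¬reboot_node), but O(lower_boom) is not derivable from the premises, so it does not yield O(¬reboot_node).
So O(¬reboot_node) is not derivable, and the apparent clash with O(reboot_node) does not arise.
A world satisfying every obligation exists (e.g. audit_patent=false, countersign_affidavit=true, evacuate=false, inspect_prescription=true, lower_boom=false, quarantine_dossier=true, quarantine_minutes=false, reboot_node=true, revoke_deed=false, take_oath=true, void_entry=true); no atom is both obligatory and forbidden, so the set is consistent.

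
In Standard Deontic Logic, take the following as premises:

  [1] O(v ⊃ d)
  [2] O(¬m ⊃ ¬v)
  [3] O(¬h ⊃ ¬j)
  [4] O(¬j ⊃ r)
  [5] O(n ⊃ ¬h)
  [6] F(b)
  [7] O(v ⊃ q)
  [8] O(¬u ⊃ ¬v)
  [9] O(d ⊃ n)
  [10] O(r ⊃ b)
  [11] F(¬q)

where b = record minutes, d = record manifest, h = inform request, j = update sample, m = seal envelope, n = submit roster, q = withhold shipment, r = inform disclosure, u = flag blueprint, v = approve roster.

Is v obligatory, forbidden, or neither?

Premise 6, F(b), is equivalent to O(¬b).
The contrapositive of premise 10 (O(r ⊃ b)) is O(¬b ⊃ ¬r), and O(¬b) is already established, so O(¬r).
Premise 4 is O(¬j ⊃ r); contrapositively O(¬r ⊃ j). Since O(¬r) holds, K gives O(j).
The contrapositive of premise 3 (O(¬h ⊃ ¬j)) is O(j ⊃ h), and O(j) is already established, so O(h).
Premise 5 is O(n ⊃ ¬h); contrapositively O(h ⊃ ¬n). Since O(h) holds, K gives O(¬n).
Premise 9 is O(d ⊃ n); contrapositively O(¬n ⊃ ¬d). Since O(¬n) holds, K gives O(¬d).
Premise 1, O(v ⊃ d), contraposes to O(¬d ⊃ ¬v); with O(¬d) we get O(¬v).
Premises 2, 7, 8, 11 do not contribute to this derivation.
Thus O(¬v), which is F(v): v is forbidden.

Forbidden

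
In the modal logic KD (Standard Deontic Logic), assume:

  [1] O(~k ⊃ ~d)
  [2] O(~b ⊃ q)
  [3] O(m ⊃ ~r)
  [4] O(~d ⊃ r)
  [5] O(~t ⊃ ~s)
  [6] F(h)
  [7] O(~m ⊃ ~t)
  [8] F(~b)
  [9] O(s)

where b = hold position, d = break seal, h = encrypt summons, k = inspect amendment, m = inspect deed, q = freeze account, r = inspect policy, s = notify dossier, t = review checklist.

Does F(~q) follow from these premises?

No

Premise 2 is O(~b ⊃ q), but O(~b) is not derivable from the premises, so it does not yield O(q).
No other premise forces O(q). An ideal world satisfying every premise can still have ~q true, so F(~q) is not derivable.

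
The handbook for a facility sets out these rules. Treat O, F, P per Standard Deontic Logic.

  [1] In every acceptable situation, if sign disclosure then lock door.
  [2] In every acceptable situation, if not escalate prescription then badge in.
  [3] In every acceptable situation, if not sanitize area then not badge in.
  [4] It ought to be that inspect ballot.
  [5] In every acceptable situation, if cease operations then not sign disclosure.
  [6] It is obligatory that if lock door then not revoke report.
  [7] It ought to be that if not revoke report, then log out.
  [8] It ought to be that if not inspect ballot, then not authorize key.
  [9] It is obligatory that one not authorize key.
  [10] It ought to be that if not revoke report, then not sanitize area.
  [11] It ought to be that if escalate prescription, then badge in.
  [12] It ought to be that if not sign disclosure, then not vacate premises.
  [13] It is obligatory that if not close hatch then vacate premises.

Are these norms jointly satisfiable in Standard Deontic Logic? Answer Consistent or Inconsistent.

Consistent

Premise 8 is O(¬inspect_ballot → ¬authorize_key); even if O(¬authorize_key) held, inferring O(¬inspect_ballot) would be affirming the consequent — invalid.
So O(¬inspect_ballot) is not derivable, and the apparent clash with O(inspect_ballot) does not arise.
A world satisfying every obligation exists (e.g. authorize_key=false, badge_in=true, cease_operations=false, close_hatch=true, escalate_prescription=false, inspect_ballot=true, lock_door=false, log_out=false, revoke_report=true, sanitize_area=true, sign_disclosure=false, vacate_premises=false); no atom is both obligatory and forbidden, so the set is consistent.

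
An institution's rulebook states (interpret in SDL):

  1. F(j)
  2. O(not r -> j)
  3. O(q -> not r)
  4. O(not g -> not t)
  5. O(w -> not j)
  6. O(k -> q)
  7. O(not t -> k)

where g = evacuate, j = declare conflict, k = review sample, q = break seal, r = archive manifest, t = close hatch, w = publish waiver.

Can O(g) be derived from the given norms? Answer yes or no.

Premise 1 is F(j), i.e. O(not j).
Premise 2, O(not r -> j), contraposes to O(not j -> r); with O(not j) we get O(r).
Premise 3, O(q -> not r), contraposes to O(r -> not q); with O(r) we get O(not q).
Premise 6 is O(k -> q); contrapositively O(not q -> not k). Since O(not q) holds, K gives O(not k).
The contrapositive of premise 7 (O(not t -> k)) is O(not k -> t), and O(not k) is already established, so O(t).
The contrapositive of premise 4 (O(not g -> not t)) is O(t -> g), and O(t) is already established, so O(g).
Premise 5 does not contribute to this derivation.
So O(g) follows.

Yes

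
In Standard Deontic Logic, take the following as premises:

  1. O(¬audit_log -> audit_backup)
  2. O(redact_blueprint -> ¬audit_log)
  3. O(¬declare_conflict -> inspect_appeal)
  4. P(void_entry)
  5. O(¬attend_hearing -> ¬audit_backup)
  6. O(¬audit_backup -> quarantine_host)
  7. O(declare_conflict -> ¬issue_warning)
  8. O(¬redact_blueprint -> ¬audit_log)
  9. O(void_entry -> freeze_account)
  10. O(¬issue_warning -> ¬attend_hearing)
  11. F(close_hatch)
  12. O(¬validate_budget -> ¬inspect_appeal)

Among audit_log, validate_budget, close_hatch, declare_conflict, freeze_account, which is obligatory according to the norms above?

Premises 8 and 2 are O(¬redact_blueprint -> ¬audit_log) and O(redact_blueprint -> ¬audit_log); every ideal world satisfies ¬redact_blueprint or redact_blueprint, so in either case ¬audit_log holds — hence O(¬audit_log).
Applying K to premise 1 (O(¬audit_log -> audit_backup)) and O(¬audit_log) yields O(audit_backup).
Premise 5 is O(¬attend_hearing -> ¬audit_backup); contrapositively O(audit_backup -> attend_hearing). Since O(audit_backup) holds, K gives O(attend_hearing).
Premise 10 is O(¬issue_warning -> ¬attend_hearing); contrapositively O(attend_hearing -> issue_warning). Since O(attend_hearing) holds, K gives O(issue_warning).
Premise 7, O(declare_conflict -> ¬issue_warning), contraposes to O(issue_warning -> ¬declare_conflict); with O(issue_warning) we get O(¬declare_conflict).
Premise 3 is O(¬declare_conflict -> inspect_appeal); since O(¬declare_conflict), deontic closure gives O(inspect_appeal).
Premise 12 is O(¬validate_budget -> ¬inspect_appeal); contrapositively O(inspect_appeal -> validate_budget). Since O(inspect_appeal) holds, K gives O(validate_budget).
So O(validate_budget) holds — validate_budget is obligatory. None of the other listed options is made obligatory by any chain of premises.

validate_budget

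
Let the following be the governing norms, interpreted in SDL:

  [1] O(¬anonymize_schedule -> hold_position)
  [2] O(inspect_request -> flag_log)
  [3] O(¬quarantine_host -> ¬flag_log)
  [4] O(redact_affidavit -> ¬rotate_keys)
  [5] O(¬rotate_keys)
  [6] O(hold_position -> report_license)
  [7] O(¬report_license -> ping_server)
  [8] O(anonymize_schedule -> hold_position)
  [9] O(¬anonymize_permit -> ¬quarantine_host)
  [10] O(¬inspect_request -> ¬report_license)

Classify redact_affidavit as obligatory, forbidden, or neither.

Premise 4 is O(redact_affidavit -> ¬rotate_keys); even if O(¬rotate_keys) held, inferring O(redact_affidavit) would be affirming the consequent — invalid.
No premise or chain of K-axiom applications forces O(redact_affidavit), and none forces O(¬redact_affidavit). So redact_affidavit is neither obligatory nor forbidden under these norms.

Neither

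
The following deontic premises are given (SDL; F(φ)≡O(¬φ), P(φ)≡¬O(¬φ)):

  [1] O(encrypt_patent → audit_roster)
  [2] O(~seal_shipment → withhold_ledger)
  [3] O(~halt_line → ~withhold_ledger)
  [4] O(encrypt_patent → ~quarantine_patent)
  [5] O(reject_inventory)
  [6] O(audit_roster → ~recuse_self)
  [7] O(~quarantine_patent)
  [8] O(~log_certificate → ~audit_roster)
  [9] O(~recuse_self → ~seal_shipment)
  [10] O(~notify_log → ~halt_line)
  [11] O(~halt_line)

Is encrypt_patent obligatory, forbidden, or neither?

Premise 11 gives O(~halt_line).
Premise 3 is O(~halt_line → ~withhold_ledger); since O(~halt_line), deontic closure gives O(~withhold_ledger).
Premise 2, O(~seal_shipment → withhold_ledger), contraposes to O(~withhold_ledger → seal_shipment); with O(~withhold_ledger) we get O(seal_shipment).
Premise 9 is O(~recuse_self → ~seal_shipment); contrapositively O(seal_shipment → recuse_self). Since O(seal_shipment) holds, K gives O(recuse_self).
Premise 6, O(audit_roster → ~recuse_self), contraposes to O(recuse_self → ~audit_roster); with O(recuse_self) we get O(~audit_roster).
Premise 1, O(encrypt_patent → audit_roster), contraposes to O(~audit_roster → ~encrypt_patent); with O(~audit_roster) we get O(~encrypt_patent).
Premises 4, 5, 7, 8, 10 do not contribute to this derivation.
Thus O(~encrypt_patent), which is F(encrypt_patent): encrypt_patent is forbidden.

Forbidden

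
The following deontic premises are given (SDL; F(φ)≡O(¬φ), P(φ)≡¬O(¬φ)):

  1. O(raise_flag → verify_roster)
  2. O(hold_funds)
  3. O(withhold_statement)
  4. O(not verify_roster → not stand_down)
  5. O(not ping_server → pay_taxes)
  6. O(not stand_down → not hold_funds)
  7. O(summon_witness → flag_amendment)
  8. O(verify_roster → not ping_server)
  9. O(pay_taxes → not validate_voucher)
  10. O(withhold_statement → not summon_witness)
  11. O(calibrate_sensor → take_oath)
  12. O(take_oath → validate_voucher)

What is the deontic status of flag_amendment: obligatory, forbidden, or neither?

Premise 7 is O(summon_witness → flag_amendment), but O(summon_witness) is not derivable from the premises, so it does not yield O(flag_amendment).
No premise or chain of K-axiom applications forces O(flag_amendment), and none forces O(not flag_amendment). So flag_amendment is neither obligatory nor forbidden under these norms.

Neither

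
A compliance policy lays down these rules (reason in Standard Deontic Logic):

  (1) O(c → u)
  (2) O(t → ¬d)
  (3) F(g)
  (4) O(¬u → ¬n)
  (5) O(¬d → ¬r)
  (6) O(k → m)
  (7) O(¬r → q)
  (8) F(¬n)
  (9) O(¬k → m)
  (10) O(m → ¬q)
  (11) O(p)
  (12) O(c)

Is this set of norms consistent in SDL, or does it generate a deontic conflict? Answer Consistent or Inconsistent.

Consistent

Premise 4 is O(¬u → ¬n), but O(¬u) is not derivable from the premises, so it does not yield O(¬n).
So O(¬n) is not derivable, and the apparent clash with O(n) does not arise.
A world satisfying every obligation exists (e.g. c=true, d=true, g=false, k=false, m=true, n=true, p=true, q=false, r=true, t=false, u=true); no atom is both obligatory and forbidden, so the set is consistent.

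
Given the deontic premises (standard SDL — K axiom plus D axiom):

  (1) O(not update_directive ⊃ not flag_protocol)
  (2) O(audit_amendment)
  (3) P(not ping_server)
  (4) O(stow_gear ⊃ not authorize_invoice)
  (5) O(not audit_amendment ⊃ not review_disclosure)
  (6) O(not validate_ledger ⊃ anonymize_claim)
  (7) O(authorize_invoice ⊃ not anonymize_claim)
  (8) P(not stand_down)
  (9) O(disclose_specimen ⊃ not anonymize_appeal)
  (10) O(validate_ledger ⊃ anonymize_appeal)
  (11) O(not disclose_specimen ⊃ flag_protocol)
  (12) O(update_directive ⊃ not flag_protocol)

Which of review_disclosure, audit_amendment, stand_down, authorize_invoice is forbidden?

By case analysis on not update_directive: premise 1 gives O(not update_directive ⊃ not flag_protocol) and premise 12 gives O(update_directive ⊃ not flag_protocol), so O(not flag_protocol) either way.
The contrapositive of premise 11 (O(not disclose_specimen ⊃ flag_protocol)) is O(not flag_protocol ⊃ disclose_specimen), and O(not flag_protocol) is already established, so O(disclose_specimen).
Applying K to premise 9 (O(disclose_specimen ⊃ not anonymize_appeal)) and O(disclose_specimen) yields O(not anonymize_appeal).
Premise 10, O(validate_ledger ⊃ anonymize_appeal), contraposes to O(not anonymize_appeal ⊃ not validate_ledger); with O(not anonymize_appeal) we get O(not validate_ledger).
From O(not validate_ledger) and premise 6, O(not validate_ledger ⊃ anonymize_claim), we obtain O(anonymize_claim).
Premise 7, O(authorize_invoice ⊃ not anonymize_claim), contraposes to O(anonymize_claim ⊃ not authorize_invoice); with O(anonymize_claim) we get O(not authorize_invoice).
So O(not authorize_invoice) holds, i.e. authorize_invoice is forbidden. None of the other listed options is forbidden under the premises.

authorize_invoice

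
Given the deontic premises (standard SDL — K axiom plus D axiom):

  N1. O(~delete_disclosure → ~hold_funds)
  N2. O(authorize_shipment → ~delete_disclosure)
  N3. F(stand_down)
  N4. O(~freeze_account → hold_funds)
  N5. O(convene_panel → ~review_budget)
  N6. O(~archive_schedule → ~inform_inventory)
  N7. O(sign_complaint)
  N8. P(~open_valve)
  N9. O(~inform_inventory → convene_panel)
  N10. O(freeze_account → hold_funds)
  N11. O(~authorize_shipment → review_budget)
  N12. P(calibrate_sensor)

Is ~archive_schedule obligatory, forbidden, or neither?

Forbidden

By case analysis on ~freeze_account: premise 4 gives O(~freeze_account → hold_funds) and premise 10 gives O(freeze_account → hold_funds), so O(hold_funds) either way.
Premise 1, O(~delete_disclosure → ~hold_funds), contraposes to O(hold_funds → delete_disclosure); with O(hold_funds) we get O(delete_disclosure).
Premise 2 is O(authorize_shipment → ~delete_disclosure); contrapositively O(delete_disclosure → ~authorize_shipment). Since O(delete_disclosure) holds, K gives O(~authorize_shipment).
With premise 11, O(~authorize_shipment → review_budget), the K-axiom yields O(review_budget).
Premise 5, O(convene_panel → ~review_budget), contraposes to O(review_budget → ~convene_panel); with O(review_budget) we get O(~convene_panel).
Premise 9 is O(~inform_inventory → convene_panel); contrapositively O(~convene_panel → inform_inventory). Since O(~convene_panel) holds, K gives O(inform_inventory).
The contrapositive of premise 6 (O(~archive_schedule → ~inform_inventory)) is O(inform_inventory → archive_schedule), and O(inform_inventory) is already established, so O(archive_schedule).
Premises 3, 7, 8, 12 do not contribute to this derivation.
Thus O(archive_schedule), which is F(~archive_schedule): ~archive_schedule is forbidden.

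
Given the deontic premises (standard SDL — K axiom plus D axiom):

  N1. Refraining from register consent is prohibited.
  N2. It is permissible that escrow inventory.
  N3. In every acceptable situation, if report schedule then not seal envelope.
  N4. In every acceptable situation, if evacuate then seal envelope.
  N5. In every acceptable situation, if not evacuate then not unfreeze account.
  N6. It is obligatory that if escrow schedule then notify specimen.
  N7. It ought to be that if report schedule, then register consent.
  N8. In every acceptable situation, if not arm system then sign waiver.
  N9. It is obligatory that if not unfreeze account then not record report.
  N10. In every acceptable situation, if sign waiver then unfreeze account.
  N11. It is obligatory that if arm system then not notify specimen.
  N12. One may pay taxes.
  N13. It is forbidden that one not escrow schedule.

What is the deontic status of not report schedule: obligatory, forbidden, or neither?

Premise 13 is F(¬escrow_schedule), i.e. O(escrow_schedule).
Applying K to premise 6 (O(escrow_schedule → notify_specimen)) and O(escrow_schedule) yields O(notify_specimen).
The contrapositive of premise 11 (O(arm_system → ¬notify_specimen)) is O(notify_specimen → ¬arm_system), and O(notify_specimen) is already established, so O(¬arm_system).
Applying K to premise 8 (O(¬arm_system → sign_waiver)) and O(¬arm_system) yields O(sign_waiver).
Applying K to premise 10 (O(sign_waiver → unfreeze_account)) and O(sign_waiver) yields O(unfreeze_account).
Premise 5 is O(¬evacuate → ¬unfreeze_account); contrapositively O(unfreeze_account → evacuate). Since O(unfreeze_account) holds, K gives O(evacuate).
With premise 4, O(evacuate → seal_envelope), the K-axiom yields O(seal_envelope).
The contrapositive of premise 3 (O(report_schedule → ¬seal_envelope)) is O(seal_envelope → ¬report_schedule), and O(seal_envelope) is already established, so O(¬report_schedule).
Premises 1, 2, 7, 9, 12 do not contribute to this derivation.
Hence ¬report_schedule is obligatory.

Obligatory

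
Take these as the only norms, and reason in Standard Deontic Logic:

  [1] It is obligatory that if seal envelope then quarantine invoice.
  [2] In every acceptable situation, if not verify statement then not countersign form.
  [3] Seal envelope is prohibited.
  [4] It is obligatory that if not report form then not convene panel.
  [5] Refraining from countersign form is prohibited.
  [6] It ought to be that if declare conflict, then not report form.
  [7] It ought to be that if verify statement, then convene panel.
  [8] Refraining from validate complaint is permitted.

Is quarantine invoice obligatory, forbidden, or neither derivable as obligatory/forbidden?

Neither

Premise 1 is O(seal_envelope → quarantine_invoice), but O(seal_envelope) is not derivable from the premises, so it does not yield O(quarantine_invoice).
No premise or chain of K-axiom applications forces O(quarantine_invoice), and none forces O(¬quarantine_invoice). So quarantine_invoice is neither obligatory nor forbidden under these norms.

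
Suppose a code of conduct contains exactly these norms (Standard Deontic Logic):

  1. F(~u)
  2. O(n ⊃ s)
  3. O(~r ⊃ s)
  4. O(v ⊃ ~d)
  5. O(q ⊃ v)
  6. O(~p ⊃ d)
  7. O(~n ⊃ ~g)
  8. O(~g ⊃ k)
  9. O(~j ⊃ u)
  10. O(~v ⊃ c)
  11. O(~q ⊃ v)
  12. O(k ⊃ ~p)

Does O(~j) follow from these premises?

Premise 9 is O(~j ⊃ u); even if O(u) held, inferring O(~j) would be affirming the consequent — invalid.
No other premise forces O(~j). An ideal world satisfying every premise can still have ~j false, so O(~j) is not derivable.

No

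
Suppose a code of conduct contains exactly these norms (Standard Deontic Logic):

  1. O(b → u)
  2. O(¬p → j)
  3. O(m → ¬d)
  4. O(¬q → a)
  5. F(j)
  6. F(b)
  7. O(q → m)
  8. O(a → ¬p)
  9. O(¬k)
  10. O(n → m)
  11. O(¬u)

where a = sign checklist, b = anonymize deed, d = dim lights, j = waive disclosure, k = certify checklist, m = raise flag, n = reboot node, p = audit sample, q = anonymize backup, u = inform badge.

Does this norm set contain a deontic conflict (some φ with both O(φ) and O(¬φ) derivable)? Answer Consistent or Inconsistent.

Consistent

Premise 1 is O(b → u), but O(b) is not derivable from the premises, so it does not yield O(u).
So O(u) is not derivable, and the apparent clash with O(¬u) does not arise.
A world satisfying every obligation exists (e.g. a=false, b=false, d=false, j=false, k=false, m=true, n=false, p=true, q=true, u=false); no atom is both obligatory and forbidden, so the set is consistent.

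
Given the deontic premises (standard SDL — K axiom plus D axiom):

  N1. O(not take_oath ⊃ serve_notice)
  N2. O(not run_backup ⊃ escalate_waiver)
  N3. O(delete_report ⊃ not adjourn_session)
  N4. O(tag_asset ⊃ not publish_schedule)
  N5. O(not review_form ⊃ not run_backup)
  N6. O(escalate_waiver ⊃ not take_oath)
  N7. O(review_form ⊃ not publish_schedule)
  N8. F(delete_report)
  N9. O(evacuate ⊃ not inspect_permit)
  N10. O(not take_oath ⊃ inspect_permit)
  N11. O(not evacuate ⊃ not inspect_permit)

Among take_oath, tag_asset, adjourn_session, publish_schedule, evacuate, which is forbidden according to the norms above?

By case analysis on evacuate: premise 9 gives O(evacuate ⊃ not inspect_permit) and premise 11 gives O(not evacuate ⊃ not inspect_permit), so O(not inspect_permit) either way.
Premise 10 is O(not take_oath ⊃ inspect_permit); contrapositively O(not inspect_permit ⊃ take_oath). Since O(not inspect_permit) holds, K gives O(take_oath).
Premise 6 is O(escalate_waiver ⊃ not take_oath); contrapositively O(take_oath ⊃ not escalate_waiver). Since O(take_oath) holds, K gives O(not escalate_waiver).
The contrapositive of premise 2 (O(not run_backup ⊃ escalate_waiver)) is O(not escalate_waiver ⊃ run_backup), and O(not escalate_waiver) is already established, so O(run_backup).
Premise 5 is O(not review_form ⊃ not run_backup); contrapositively O(run_backup ⊃ review_form). Since O(run_backup) holds, K gives O(review_form).
From O(review_form) and premise 7, O(review_form ⊃ not publish_schedule), we obtain O(not publish_schedule).
So O(not publish_schedule) holds, i.e. publish_schedule is forbidden. None of the other listed options is forbidden under the premises.

publish_schedule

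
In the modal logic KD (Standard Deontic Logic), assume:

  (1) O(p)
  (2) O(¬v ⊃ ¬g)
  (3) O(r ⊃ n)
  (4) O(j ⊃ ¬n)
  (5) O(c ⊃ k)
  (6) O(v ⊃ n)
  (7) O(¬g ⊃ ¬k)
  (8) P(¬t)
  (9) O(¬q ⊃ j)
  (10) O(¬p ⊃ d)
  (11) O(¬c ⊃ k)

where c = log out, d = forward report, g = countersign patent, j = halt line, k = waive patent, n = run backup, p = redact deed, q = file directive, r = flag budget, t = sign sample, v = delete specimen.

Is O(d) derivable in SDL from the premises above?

No

Premise 10 is O(¬p ⊃ d), but O(¬p) is not derivable from the premises, so it does not yield O(d).
No other premise forces O(d). An ideal world satisfying every premise can still have d false, so O(d) is not derivable.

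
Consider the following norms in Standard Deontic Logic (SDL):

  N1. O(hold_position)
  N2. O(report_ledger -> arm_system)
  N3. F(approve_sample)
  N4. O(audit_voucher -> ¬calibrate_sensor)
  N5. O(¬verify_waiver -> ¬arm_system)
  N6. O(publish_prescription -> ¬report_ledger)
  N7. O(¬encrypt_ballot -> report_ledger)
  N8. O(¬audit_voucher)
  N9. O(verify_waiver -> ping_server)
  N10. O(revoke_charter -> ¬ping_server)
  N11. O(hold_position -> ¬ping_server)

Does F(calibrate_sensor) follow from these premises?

Premise 4 is O(audit_voucher -> ¬calibrate_sensor), but O(audit_voucher) is not derivable from the premises, so it does not yield O(¬calibrate_sensor).
No other premise forces O(¬calibrate_sensor). An ideal world satisfying every premise can still have calibrate_sensor true, so F(calibrate_sensor) is not derivable.

No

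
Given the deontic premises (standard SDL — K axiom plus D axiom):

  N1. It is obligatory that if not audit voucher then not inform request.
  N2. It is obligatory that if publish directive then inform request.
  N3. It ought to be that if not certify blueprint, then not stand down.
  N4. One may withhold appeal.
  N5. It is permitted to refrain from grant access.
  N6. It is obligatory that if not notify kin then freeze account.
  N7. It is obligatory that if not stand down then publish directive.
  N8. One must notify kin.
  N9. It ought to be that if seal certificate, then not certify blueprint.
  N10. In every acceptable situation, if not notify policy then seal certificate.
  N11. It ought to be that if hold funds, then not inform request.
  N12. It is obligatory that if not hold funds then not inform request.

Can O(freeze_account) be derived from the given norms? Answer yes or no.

No

Premise 6 is O(¬notify_kin → freeze_account), but O(¬notify_kin) is not derivable from the premises, so it does not yield O(freeze_account).
No other premise forces O(freeze_account). An ideal world satisfying every premise can still have freeze_account false, so O(freeze_account) is not derivable.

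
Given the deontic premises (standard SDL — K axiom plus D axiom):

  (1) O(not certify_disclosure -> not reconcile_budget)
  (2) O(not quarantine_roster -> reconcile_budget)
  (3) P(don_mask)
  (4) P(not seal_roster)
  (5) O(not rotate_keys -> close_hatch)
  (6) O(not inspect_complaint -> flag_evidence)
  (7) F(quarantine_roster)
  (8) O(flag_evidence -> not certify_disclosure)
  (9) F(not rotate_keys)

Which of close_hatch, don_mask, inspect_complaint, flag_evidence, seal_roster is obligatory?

inspect_complaint

Premise 7, F(quarantine_roster), is equivalent to O(not quarantine_roster).
With premise 2, O(not quarantine_roster -> reconcile_budget), the K-axiom yields O(reconcile_budget).
The contrapositive of premise 1 (O(not certify_disclosure -> not reconcile_budget)) is O(reconcile_budget -> certify_disclosure), and O(reconcile_budget) is already established, so O(certify_disclosure).
Premise 8, O(flag_evidence -> not certify_disclosure), contraposes to O(certify_disclosure -> not flag_evidence); with O(certify_disclosure) we get O(not flag_evidence).
The contrapositive of premise 6 (O(not inspect_complaint -> flag_evidence)) is O(not flag_evidence -> inspect_complaint), and O(not flag_evidence) is already established, so O(inspect_complaint).
So O(inspect_complaint) holds — inspect_complaint is obligatory. None of the other listed options is made obligatory by any chain of premises.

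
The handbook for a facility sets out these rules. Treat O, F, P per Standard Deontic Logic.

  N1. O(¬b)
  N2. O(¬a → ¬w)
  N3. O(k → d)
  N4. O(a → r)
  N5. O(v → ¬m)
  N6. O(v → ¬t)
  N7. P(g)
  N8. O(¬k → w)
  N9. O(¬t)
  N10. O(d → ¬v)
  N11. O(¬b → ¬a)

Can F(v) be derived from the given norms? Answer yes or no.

Yes

Premise 1 gives O(¬b).
With premise 11, O(¬b → ¬a), the K-axiom yields O(¬a).
With premise 2, O(¬a → ¬w), the K-axiom yields O(¬w).
Premise 8 is O(¬k → w); contrapositively O(¬w → k). Since O(¬w) holds, K gives O(k).
Applying K to premise 3 (O(k → d)) and O(k) yields O(d).
With premise 10, O(d → ¬v), the K-axiom yields O(¬v).
Premises 4, 5, 6, 7, 9 do not contribute to this derivation.
So O(¬v) holds, i.e. F(v). The claim follows.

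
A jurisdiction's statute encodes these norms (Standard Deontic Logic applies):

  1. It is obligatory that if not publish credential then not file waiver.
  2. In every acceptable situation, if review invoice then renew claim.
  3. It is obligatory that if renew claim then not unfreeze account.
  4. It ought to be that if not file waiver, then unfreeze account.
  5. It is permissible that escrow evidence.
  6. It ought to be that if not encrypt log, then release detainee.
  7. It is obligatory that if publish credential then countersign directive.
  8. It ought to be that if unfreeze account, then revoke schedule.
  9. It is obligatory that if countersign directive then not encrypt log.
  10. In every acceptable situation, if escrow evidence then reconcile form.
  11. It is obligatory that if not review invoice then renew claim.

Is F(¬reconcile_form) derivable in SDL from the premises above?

No

Premise 10 is O(escrow_evidence → reconcile_form), but O(escrow_evidence) is not derivable from the premises (the permission P(escrow_evidence) asserts only ¬O(¬escrow_evidence), not O(escrow_evidence)), so it does not yield O(reconcile_form).
No other premise forces O(reconcile_form). An ideal world satisfying every premise can still have ¬reconcile_form true, so F(¬reconcile_form) is not derivable.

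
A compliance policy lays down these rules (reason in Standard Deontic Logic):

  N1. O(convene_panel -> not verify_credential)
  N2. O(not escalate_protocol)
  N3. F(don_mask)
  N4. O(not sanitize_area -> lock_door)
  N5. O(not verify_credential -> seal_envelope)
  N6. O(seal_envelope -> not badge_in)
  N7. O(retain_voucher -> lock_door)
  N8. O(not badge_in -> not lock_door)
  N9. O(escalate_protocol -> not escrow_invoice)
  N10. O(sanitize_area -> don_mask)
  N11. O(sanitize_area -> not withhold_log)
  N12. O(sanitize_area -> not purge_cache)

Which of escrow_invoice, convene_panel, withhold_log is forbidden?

convene_panel

Premise 3, F(don_mask), is equivalent to O(not don_mask).
Premise 10 is O(sanitize_area -> don_mask); contrapositively O(not don_mask -> not sanitize_area). Since O(not don_mask) holds, K gives O(not sanitize_area).
Applying K to premise 4 (O(not sanitize_area -> lock_door)) and O(not sanitize_area) yields O(lock_door).
Premise 8 is O(not badge_in -> not lock_door); contrapositively O(lock_door -> badge_in). Since O(lock_door) holds, K gives O(badge_in).
Premise 6, O(seal_envelope -> not badge_in), contraposes to O(badge_in -> not seal_envelope); with O(badge_in) we get O(not seal_envelope).
Premise 5, O(not verify_credential -> seal_envelope), contraposes to O(not seal_envelope -> verify_credential); with O(not seal_envelope) we get O(verify_credential).
The contrapositive of premise 1 (O(convene_panel -> not verify_credential)) is O(verify_credential -> not convene_panel), and O(verify_credential) is already established, so O(not convene_panel).
So O(not convene_panel) holds, i.e. convene_panel is forbidden. None of the other listed options is forbidden under the premises.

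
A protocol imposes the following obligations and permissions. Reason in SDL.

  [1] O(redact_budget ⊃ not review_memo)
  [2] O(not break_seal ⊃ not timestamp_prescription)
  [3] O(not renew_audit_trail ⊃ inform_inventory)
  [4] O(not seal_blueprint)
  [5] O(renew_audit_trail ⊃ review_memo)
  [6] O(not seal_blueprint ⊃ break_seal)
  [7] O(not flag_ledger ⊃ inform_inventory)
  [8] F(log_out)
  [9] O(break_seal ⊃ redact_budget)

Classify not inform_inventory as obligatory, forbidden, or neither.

Premise 4 states O(not seal_blueprint) outright.
With premise 6, O(not seal_blueprint ⊃ break_seal), the K-axiom yields O(break_seal).
From O(break_seal) and premise 9, O(break_seal ⊃ redact_budget), we obtain O(redact_budget).
From O(redact_budget) and premise 1, O(redact_budget ⊃ not review_memo), we obtain O(not review_memo).
Premise 5, O(renew_audit_trail ⊃ review_memo), contraposes to O(not review_memo ⊃ not renew_audit_trail); with O(not review_memo) we get O(not renew_audit_trail).
Applying K to premise 3 (O(not renew_audit_trail ⊃ inform_inventory)) and O(not renew_audit_trail) yields O(inform_inventory).
Premises 2, 7, 8 do not contribute to this derivation.
Thus O(inform_inventory), which is F(not inform_inventory): not inform_inventory is forbidden.

Forbidden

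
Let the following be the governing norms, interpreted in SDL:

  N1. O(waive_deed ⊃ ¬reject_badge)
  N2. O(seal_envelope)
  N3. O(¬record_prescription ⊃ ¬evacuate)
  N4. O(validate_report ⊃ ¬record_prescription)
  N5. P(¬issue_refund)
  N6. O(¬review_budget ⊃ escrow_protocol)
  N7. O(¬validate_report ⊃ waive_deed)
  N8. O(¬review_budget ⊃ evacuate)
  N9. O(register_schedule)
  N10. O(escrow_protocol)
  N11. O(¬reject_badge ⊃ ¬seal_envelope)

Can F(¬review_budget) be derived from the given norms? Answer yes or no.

Yes

Premise 2 gives O(seal_envelope).
The contrapositive of premise 11 (O(¬reject_badge ⊃ ¬seal_envelope)) is O(seal_envelope ⊃ reject_badge), and O(seal_envelope) is already established, so O(reject_badge).
Premise 1 is O(waive_deed ⊃ ¬reject_badge); contrapositively O(reject_badge ⊃ ¬waive_deed). Since O(reject_badge) holds, K gives O(¬waive_deed).
Premise 7, O(¬validate_report ⊃ waive_deed), contraposes to O(¬waive_deed ⊃ validate_report); with O(¬waive_deed) we get O(validate_report).
Premise 4 is O(validate_report ⊃ ¬record_prescription); since O(validate_report), deontic closure gives O(¬record_prescription).
Applying K to premise 3 (O(¬record_prescription ⊃ ¬evacuate)) and O(¬record_prescription) yields O(¬evacuate).
Premise 8 is O(¬review_budget ⊃ evacuate); contrapositively O(¬evacuate ⊃ review_budget). Since O(¬evacuate) holds, K gives O(review_budget).
Premises 5, 6, 9, 10 do not contribute to this derivation.
So O(review_budget) holds, i.e. F(¬review_budget). The claim follows.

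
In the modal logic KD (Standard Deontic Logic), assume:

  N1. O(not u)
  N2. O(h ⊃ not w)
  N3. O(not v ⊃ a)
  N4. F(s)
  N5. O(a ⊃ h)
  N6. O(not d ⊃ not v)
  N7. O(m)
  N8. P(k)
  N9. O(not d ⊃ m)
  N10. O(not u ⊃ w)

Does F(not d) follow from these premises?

From premise 1 we have O(not u).
Applying K to premise 10 (O(not u ⊃ w)) and O(not u) yields O(w).
Premise 2 is O(h ⊃ not w); contrapositively O(w ⊃ not h). Since O(w) holds, K gives O(not h).
Premise 5 is O(a ⊃ h); contrapositively O(not h ⊃ not a). Since O(not h) holds, K gives O(not a).
The contrapositive of premise 3 (O(not v ⊃ a)) is O(not a ⊃ v), and O(not a) is already established, so O(v).
The contrapositive of premise 6 (O(not d ⊃ not v)) is O(v ⊃ d), and O(v) is already established, so O(d).
Premises 4, 7, 8, 9 do not contribute to this derivation.
So O(d) holds, i.e. F(not d). The claim follows.

Yes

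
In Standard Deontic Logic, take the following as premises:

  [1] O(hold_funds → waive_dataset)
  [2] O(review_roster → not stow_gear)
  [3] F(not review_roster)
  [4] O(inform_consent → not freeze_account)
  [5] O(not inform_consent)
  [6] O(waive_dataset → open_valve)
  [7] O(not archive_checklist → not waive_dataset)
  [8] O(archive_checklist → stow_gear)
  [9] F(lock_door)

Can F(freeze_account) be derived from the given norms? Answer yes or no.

No

Premise 4 is O(inform_consent → not freeze_account), but O(inform_consent) is not derivable from the premises, so it does not yield O(not freeze_account).
No other premise forces O(not freeze_account). An ideal world satisfying every premise can still have freeze_account true, so F(freeze_account) is not derivable.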